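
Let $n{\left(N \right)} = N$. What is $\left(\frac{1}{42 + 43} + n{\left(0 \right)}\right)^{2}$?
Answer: $\frac{1}{7225} \approx 0.00013841$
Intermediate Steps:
$\left(\frac{1}{42 + 43} + n{\left(0 \right)}\right)^{2} = \left(\frac{1}{42 + 43} + 0\right)^{2} = \left(\frac{1}{85} + 0\right)^{2} = \left(\frac{1}{85}\right)^{2} = \frac{1}{7225}$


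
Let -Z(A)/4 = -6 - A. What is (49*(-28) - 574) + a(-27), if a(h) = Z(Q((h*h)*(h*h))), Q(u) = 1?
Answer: -1918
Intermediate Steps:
Z(A) = 24 + 4*A (Z(A) = -4*(-6 - A) = 24 + 4*A)
a(h) = 28 (a(h) = 24 + 4*1 = 24 + 4 = 28)
(49*(-28) - 574) + a(-27) = (49*(-28) - 574) + 28 = (-1372 - 574) + 28 = -1946 + 28 = -1918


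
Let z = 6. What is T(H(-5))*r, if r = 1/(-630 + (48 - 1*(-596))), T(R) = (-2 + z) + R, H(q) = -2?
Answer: ⅐ ≈ 0.14286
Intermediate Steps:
T(R) = 4 + R (T(R) = (-2 + 6) + R = 4 + R)
r = 1/14 (r = 1/(-630 + (48 + 596)) = 1/(-630 + 644) = 1/14 ≈ 0.071429)
T(H(-5))*r = (4 - 2)*(1/14) = 2*(1/14) = ⅐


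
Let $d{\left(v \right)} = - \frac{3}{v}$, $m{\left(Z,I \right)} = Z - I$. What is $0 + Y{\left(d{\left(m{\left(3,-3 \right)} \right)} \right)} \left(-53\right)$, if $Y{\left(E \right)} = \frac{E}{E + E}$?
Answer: $- \frac{53}{2} \approx -26.5$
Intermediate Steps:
$Y{\left(E \right)} = \frac{1}{2}$ ($Y{\left(E \right)} = \frac{E}{2 E} = \frac{1}{2 E} E = \frac{1}{2}$)
$0 + Y{\left(d{\left(m{\left(3,-3 \right)} \right)} \right)} \left(-53\right) = 0 + \frac{1}{2} \left(-53\right) = 0 - \frac{53}{2} = - \frac{53}{2}$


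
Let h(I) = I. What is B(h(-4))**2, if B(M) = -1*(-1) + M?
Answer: 9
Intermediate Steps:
B(M) = 1 + M
B(h(-4))**2 = (1 - 4)**2 = (-3)**2 = 9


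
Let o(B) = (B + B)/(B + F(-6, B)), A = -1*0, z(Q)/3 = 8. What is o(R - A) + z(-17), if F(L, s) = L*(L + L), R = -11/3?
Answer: 4898/205 ≈ 23.893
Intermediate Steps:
R = -11/3 (R = -11*1/3 = -11/3 ≈ -3.6667)
F(L, s) = 2*L**2 (F(L, s) = L*(2*L) = 2*L**2)
z(Q) = 24 (z(Q) = 3*8 = 24)
A = 0
o(B) = 2*B/(72 + B) (o(B) = (B + B)/(B + 2*(-6)**2) = (2*B)/(B + 2*36) = (2*B)/(B + 72) = (2*B)/(72 + B) = 2*B/(72 + B))
o(R - A) + z(-17) = 2*(-11/3 - 1*0)/(72 + (-11/3 - 1*0)) + 24 = 2*(-11/3 + 0)/(72 + (-11/3 + 0)) + 24 = 2*(-11/3)/(72 - 11/3) + 24 = 2*(-11/3)/(205/3) + 24 = 2*(-11/3)*(3/205) + 24 = -22/205 + 24 = 4898/205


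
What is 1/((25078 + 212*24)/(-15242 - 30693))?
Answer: -45935/30166 ≈ -1.5227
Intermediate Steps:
1/((25078 + 212*24)/(-15242 - 30693)) = 1/((25078 + 5088)/(-45935)) = 1/(30166*(-1/45935)) = 1/(-30166/45935) = -45935/30166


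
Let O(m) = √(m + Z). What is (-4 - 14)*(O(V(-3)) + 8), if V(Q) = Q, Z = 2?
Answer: -144 - 18*I ≈ -144.0 - 18.0*I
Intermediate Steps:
O(m) = √(2 + m) (O(m) = √(m + 2) = √(2 + m))
(-4 - 14)*(O(V(-3)) + 8) = (-4 - 14)*(√(2 - 3) + 8) = -18*(√(-1) + 8) = -18*(I + 8) = -18*(8 + I) = -144 - 18*I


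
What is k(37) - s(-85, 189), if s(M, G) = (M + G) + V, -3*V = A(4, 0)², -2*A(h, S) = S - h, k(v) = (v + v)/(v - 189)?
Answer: -23519/228 ≈ -103.15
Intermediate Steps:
k(v) = 2*v/(-189 + v) (k(v) = (2*v)/(-189 + v) = 2*v/(-189 + v))
A(h, S) = h/2 - S/2 (A(h, S) = -(S - h)/2 = h/2 - S/2)
V = -4/3 (V = -((½)*4 - ½*0)²/3 = -(2 + 0)²/3 = -⅓*2² = -⅓*4 = -4/3 ≈ -1.3333)
s(M, G) = -4/3 + G + M (s(M, G) = (M + G) - 4/3 = (G + M) - 4/3 = -4/3 + G + M)
k(37) - s(-85, 189) = 2*37/(-189 + 37) - (-4/3 + 189 - 85) = 2*37/(-152) - 1*308/3 = 2*37*(-1/152) - 308/3 = -37/76 - 308/3 = -23519/228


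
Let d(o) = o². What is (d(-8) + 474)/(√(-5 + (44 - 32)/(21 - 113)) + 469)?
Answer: 5803406/5059221 - 538*I*√2714/5059221 ≈ 1.1471 - 0.0055399*I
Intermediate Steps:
(d(-8) + 474)/(√(-5 + (44 - 32)/(21 - 113)) + 469) = ((-8)² + 474)/(√(-5 + (44 - 32)/(21 - 113)) + 469) = (64 + 474)/(√(-5 + 12/(-92)) + 469) = 538/(√(-5 + 12*(-1/92)) + 469) = 538/(√(-5 - 3/23) + 469) = 538/(√(-118/23) + 469) = 538/(I*√2714/23 + 469) = 538/(469 + I*√2714/23)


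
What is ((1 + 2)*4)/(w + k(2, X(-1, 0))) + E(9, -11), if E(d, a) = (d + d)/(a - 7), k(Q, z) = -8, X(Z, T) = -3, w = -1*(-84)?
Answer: -16/19 ≈ -0.84210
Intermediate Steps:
w = 84
E(d, a) = 2*d/(-7 + a) (E(d, a) = (2*d)/(-7 + a) = 2*d/(-7 + a))
((1 + 2)*4)/(w + k(2, X(-1, 0))) + E(9, -11) = ((1 + 2)*4)/(84 - 8) + 2*9/(-7 - 11) = (3*4)/76 + 2*9/(-18) = (1/76)*12 + 2*9*(-1/18) = 3/19 - 1 = -16/19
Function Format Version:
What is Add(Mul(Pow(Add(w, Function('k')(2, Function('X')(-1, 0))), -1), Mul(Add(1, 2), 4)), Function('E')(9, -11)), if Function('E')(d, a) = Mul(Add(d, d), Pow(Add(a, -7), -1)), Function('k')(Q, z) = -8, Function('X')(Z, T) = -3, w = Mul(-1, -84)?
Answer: Rational(-16, 19) ≈ -0.84210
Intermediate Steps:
w = 84
Function('E')(d, a) = Mul(2, d, Pow(Add(-7, a), -1)) (Function('E')(d, a) = Mul(Mul(2, d), Pow(Add(-7, a), -1)) = Mul(2, d, Pow(Add(-7, a), -1)))
Add(Mul(Pow(Add(w, Function('k')(2, Function('X')(-1, 0))), -1), Mul(Add(1, 2), 4)), Function('E')(9, -11)) = Add(Mul(Pow(Add(84, -8), -1), Mul(Add(1, 2), 4)), Mul(2, 9, Pow(Add(-7, -11), -1))) = Add(Mul(Pow(76, -1), Mul(3, 4)), Mul(2, 9, Pow(-18, -1))) = Add(Mul(Rational(1, 76), 12), Mul(2, 9, Rational(-1, 18))) = Add(Rational(3, 19), -1) = Rational(-16, 19)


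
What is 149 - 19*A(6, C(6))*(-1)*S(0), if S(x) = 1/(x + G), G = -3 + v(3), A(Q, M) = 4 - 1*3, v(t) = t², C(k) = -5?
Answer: 913/6 ≈ 152.17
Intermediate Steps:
A(Q, M) = 1 (A(Q, M) = 4 - 3 = 1)
G = 6 (G = -3 + 3² = -3 + 9 = 6)
S(x) = 1/(6 + x) (S(x) = 1/(x + 6) = 1/(6 + x))
149 - 19*A(6, C(6))*(-1)*S(0) = 149 - 19*1*(-1)/(6 + 0) = 149 - (-19)/6 = 149 - 19*(-⅙) = 149 + 19/6 = 913/6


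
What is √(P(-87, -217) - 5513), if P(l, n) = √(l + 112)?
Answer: 18*I*√17 ≈ 74.216*I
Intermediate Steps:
P(l, n) = √(112 + l)
√(P(-87, -217) - 5513) = √(√(112 - 87) - 5513) = √(√25 - 5513) = √(5 - 5513) = √(-5508) = 18*I*√17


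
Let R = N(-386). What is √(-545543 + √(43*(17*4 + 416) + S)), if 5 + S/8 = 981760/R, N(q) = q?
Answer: √(-20320931207 + 386*√3954377)/193 ≈ 738.59*I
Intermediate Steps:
R = -386
S = -3934760/193 (S = -40 + 8*(981760/(-386)) = -40 + 8*(981760*(-1/386)) = -40 + 8*(-490880/193) = -40 - 3927040/193 = -3934760/193 ≈ -20387.)
√(-545543 + √(43*(17*4 + 416) + S)) = √(-545543 + √(43*(17*4 + 416) - 3934760/193)) = √(-545543 + √(43*(68 + 416) - 3934760/193)) = √(-545543 + √(43*484 - 3934760/193)) = √(-545543 + √(20812 - 3934760/193)) = √(-545543 + √(81956/193)) = √(-545543 + 2*√3954377/193)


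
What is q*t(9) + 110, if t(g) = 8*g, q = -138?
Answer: -9826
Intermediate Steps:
q*t(9) + 110 = -1104*9 + 110 = -138*72 + 110 = -9936 + 110 = -9826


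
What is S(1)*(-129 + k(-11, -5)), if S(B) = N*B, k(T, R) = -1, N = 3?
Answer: -390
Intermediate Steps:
S(B) = 3*B
S(1)*(-129 + k(-11, -5)) = (3*1)*(-129 - 1) = 3*(-130) = -390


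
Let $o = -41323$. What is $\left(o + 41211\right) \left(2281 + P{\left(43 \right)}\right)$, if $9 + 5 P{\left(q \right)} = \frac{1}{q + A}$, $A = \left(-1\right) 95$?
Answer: $- \frac{16592548}{65} \approx -2.5527 \cdot 10^{5}$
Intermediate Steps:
$A = -95$
$P{\left(q \right)} = - \frac{9}{5} + \frac{1}{5 \left(-95 + q\right)}$ ($P{\left(q \right)} = - \frac{9}{5} + \frac{1}{5 \left(q - 95\right)} = - \frac{9}{5} + \frac{1}{5 \left(-95 + q\right)}$)
$\left(o + 41211\right) \left(2281 + P{\left(43 \right)}\right) = \left(-41323 + 41211\right) \left(2281 + \frac{856 - 387}{5 \left(-95 + 43\right)}\right) = - 112 \left(2281 + \frac{856 - 387}{5 \left(-52\right)}\right) = - 112 \left(2281 + \frac{1}{5} \left(- \frac{1}{52}\right) 469\right) = - 112 \left(2281 - \frac{469}{260}\right) = \left(-112\right) \frac{592591}{260} = - \frac{16592548}{65}$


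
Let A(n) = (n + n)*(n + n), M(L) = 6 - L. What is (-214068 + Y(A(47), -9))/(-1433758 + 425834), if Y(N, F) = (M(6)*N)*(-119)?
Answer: 53517/251981 ≈ 0.21239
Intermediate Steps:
A(n) = 4*n² (A(n) = (2*n)*(2*n) = 4*n²)
Y(N, F) = 0 (Y(N, F) = ((6 - 1*6)*N)*(-119) = ((6 - 6)*N)*(-119) = (0*N)*(-119) = 0*(-119) = 0)
(-214068 + Y(A(47), -9))/(-1433758 + 425834) = (-214068 + 0)/(-1433758 + 425834) = -214068/(-1007924) = -214068*(-1/1007924) = 53517/251981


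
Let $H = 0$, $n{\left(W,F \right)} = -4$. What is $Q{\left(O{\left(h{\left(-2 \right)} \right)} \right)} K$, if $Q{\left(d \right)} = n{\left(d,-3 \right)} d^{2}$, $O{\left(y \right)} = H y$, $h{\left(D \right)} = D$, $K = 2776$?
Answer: $0$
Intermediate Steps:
$O{\left(y \right)} = 0$ ($O{\left(y \right)} = 0 y = 0$)
$Q{\left(d \right)} = - 4 d^{2}$
$Q{\left(O{\left(h{\left(-2 \right)} \right)} \right)} K = - 4 \cdot 0^{2} \cdot 2776 = \left(-4\right) 0 \cdot 2776 = 0 \cdot 2776 = 0$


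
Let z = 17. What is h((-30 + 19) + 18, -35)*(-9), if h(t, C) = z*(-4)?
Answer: 612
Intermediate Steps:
h(t, C) = -68 (h(t, C) = 17*(-4) = -68)
h((-30 + 19) + 18, -35)*(-9) = -68*(-9) = 612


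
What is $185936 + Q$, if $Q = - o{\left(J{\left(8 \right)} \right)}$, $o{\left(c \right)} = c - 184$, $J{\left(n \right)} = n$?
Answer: $186112$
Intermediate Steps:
$o{\left(c \right)} = -184 + c$
$Q = 176$ ($Q = - (-184 + 8) = \left(-1\right) \left(-176\right) = 176$)
$185936 + Q = 185936 + 176 = 186112$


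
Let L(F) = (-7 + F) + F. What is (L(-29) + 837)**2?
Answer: 595984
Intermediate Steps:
L(F) = -7 + 2*F
(L(-29) + 837)**2 = ((-7 + 2*(-29)) + 837)**2 = ((-7 - 58) + 837)**2 = (-65 + 837)**2 = 772**2 = 595984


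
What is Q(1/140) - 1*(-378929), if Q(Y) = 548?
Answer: 379477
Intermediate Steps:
Q(1/140) - 1*(-378929) = 548 - 1*(-378929) = 548 + 378929 = 379477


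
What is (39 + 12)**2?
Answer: 2601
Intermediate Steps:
(39 + 12)**2 = 51**2 = 2601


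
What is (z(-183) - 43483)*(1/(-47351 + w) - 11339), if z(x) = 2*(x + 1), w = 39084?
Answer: 4110196470358/8267 ≈ 4.9718e+8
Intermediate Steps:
z(x) = 2 + 2*x (z(x) = 2*(1 + x) = 2 + 2*x)
(z(-183) - 43483)*(1/(-47351 + w) - 11339) = ((2 + 2*(-183)) - 43483)*(1/(-47351 + 39084) - 11339) = ((2 - 366) - 43483)*(1/(-8267) - 11339) = (-364 - 43483)*(-1/8267 - 11339) = -43847*(-93739514/8267) = 4110196470358/8267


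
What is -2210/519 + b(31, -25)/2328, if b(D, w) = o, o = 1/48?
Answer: -82317907/19331712 ≈ -4.2582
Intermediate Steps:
o = 1/48 ≈ 0.020833
b(D, w) = 1/48
-2210/519 + b(31, -25)/2328 = -2210/519 + (1/48)/2328 = -2210*1/519 + (1/48)*(1/2328) = -2210/519 + 1/111744 = -82317907/19331712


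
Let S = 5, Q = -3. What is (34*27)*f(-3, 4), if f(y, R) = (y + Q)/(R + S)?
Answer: -612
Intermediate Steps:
f(y, R) = (-3 + y)/(5 + R) (f(y, R) = (y - 3)/(R + 5) = (-3 + y)/(5 + R))
(34*27)*f(-3, 4) = (34*27)*((-3 - 3)/(5 + 4)) = 918*(-6/9) = 918*((1/9)*(-6)) = 918*(-2/3) = -612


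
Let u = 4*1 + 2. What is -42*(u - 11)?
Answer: 210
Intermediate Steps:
u = 6 (u = 4 + 2 = 6)
-42*(u - 11) = -42*(6 - 11) = -42*(-5) = 210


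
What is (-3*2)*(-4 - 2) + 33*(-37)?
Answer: -1185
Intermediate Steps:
(-3*2)*(-4 - 2) + 33*(-37) = -6*(-6) - 1221 = 36 - 1221 = -1185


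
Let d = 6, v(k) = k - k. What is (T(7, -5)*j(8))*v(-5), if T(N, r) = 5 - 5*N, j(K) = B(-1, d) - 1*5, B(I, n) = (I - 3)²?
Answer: 0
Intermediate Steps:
v(k) = 0
B(I, n) = (-3 + I)²
j(K) = 11 (j(K) = (-3 - 1)² - 1*5 = (-4)² - 5 = 16 - 5 = 11)
(T(7, -5)*j(8))*v(-5) = ((5 - 5*7)*11)*0 = ((5 - 35)*11)*0 = -30*11*0 = -330*0 = 0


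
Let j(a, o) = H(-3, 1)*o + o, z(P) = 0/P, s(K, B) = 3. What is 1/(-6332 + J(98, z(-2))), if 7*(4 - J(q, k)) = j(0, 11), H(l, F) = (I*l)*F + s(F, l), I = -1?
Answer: -1/6339 ≈ -0.00015775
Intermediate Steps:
H(l, F) = 3 - F*l (H(l, F) = (-l)*F + 3 = -F*l + 3 = 3 - F*l)
z(P) = 0
j(a, o) = 7*o (j(a, o) = (3 - 1*1*(-3))*o + o = (3 + 3)*o + o = 6*o + o = 7*o)
J(q, k) = -7 (J(q, k) = 4 - 11 = -7)
1/(-6332 + J(98, z(-2))) = 1/(-6332 - 7) = 1/(-6339) = -1/6339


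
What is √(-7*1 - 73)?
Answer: 4*I*√5 ≈ 8.9443*I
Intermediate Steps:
√(-7*1 - 73) = √(-7 - 73) = √(-80) = 4*I*√5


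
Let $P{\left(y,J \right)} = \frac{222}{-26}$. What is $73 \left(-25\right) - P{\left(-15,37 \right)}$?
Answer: $- \frac{23614}{13} \approx -1816.5$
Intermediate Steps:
$P{\left(y,J \right)} = - \frac{111}{13}$ ($P{\left(y,J \right)} = 222 \left(- \frac{1}{26}\right) = - \frac{111}{13}$)
$73 \left(-25\right) - P{\left(-15,37 \right)} = 73 \left(-25\right) - - \frac{111}{13} = -1825 + \frac{111}{13} = - \frac{23614}{13}$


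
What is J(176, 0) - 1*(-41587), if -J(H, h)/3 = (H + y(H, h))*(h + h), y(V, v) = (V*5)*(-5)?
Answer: 41587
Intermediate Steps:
y(V, v) = -25*V (y(V, v) = (5*V)*(-5) = -25*V)
J(H, h) = 144*H*h (J(H, h) = -3*(H - 25*H)*(h + h) = -3*(-24*H)*2*h = -(-144)*H*h = 144*H*h)
J(176, 0) - 1*(-41587) = 144*176*0 - 1*(-41587) = 0 + 41587 = 41587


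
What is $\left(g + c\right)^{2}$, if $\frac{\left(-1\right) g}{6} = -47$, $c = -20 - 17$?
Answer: $60025$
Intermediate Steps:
$c = -37$ ($c = -20 - 17 = -37$)
$g = 282$ ($g = \left(-6\right) \left(-47\right) = 282$)
$\left(g + c\right)^{2} = \left(282 - 37\right)^{2} = 245^{2} = 60025$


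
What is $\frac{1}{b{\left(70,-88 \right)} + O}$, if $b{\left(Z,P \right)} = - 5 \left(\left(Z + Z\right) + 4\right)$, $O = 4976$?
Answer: $\frac{1}{4256} \approx 0.00023496$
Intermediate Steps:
$b{\left(Z,P \right)} = -20 - 10 Z$ ($b{\left(Z,P \right)} = - 5 \left(2 Z + 4\right) = - 5 \left(4 + 2 Z\right) = -20 - 10 Z$)
$\frac{1}{b{\left(70,-88 \right)} + O} = \frac{1}{\left(-20 - 700\right) + 4976} = \frac{1}{-720 + 4976} = \frac{1}{4256}$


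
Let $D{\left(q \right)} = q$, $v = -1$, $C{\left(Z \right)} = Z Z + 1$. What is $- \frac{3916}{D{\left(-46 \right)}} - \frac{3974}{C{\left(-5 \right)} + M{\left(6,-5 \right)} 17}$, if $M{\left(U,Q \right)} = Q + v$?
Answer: $\frac{120105}{874} \approx 137.42$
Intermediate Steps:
$C{\left(Z \right)} = 1 + Z^{2}$ ($C{\left(Z \right)} = Z^{2} + 1 = 1 + Z^{2}$)
$M{\left(U,Q \right)} = -1 + Q$ ($M{\left(U,Q \right)} = Q - 1 = -1 + Q$)
$- \frac{3916}{D{\left(-46 \right)}} - \frac{3974}{C{\left(-5 \right)} + M{\left(6,-5 \right)} 17} = - \frac{3916}{-46} - \frac{3974}{\left(1 + \left(-5\right)^{2}\right) + \left(-1 - 5\right) 17} = \left(-3916\right) \left(- \frac{1}{46}\right) - \frac{3974}{\left(1 + 25\right) - 102} = \frac{1958}{23} - \frac{3974}{26 - 102} = \frac{1958}{23} - \frac{3974}{-76} = \frac{1958}{23} - - \frac{1987}{38} = \frac{1958}{23} + \frac{1987}{38} = \frac{120105}{874}$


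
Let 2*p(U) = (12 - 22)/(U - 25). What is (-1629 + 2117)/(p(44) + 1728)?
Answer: 9272/32827 ≈ 0.28245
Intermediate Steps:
p(U) = -5/(-25 + U) (p(U) = ((12 - 22)/(U - 25))/2 = (-10/(-25 + U))/2 = -5/(-25 + U))
(-1629 + 2117)/(p(44) + 1728) = (-1629 + 2117)/(-5/(-25 + 44) + 1728) = 488/(-5/19 + 1728) = 488/(32827/19) = 488*(19/32827) = 9272/32827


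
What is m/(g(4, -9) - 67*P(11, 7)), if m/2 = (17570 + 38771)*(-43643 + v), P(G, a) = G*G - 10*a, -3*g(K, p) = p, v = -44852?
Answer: 4985896795/1707 ≈ 2.9209e+6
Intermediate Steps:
g(K, p) = -p/3
P(G, a) = G**2 - 10*a
m = -9971793590 (m = 2*((17570 + 38771)*(-43643 - 44852)) = 2*(56341*(-88495)) = 2*(-4985896795) = -9971793590)
m/(g(4, -9) - 67*P(11, 7)) = -9971793590/(-1/3*(-9) - 67*(11**2 - 10*7)) = -9971793590/(3 - 67*(121 - 70)) = -9971793590/(3 - 67*51) = -9971793590/(3 - 3417) = -9971793590/(-3414) = -9971793590*(-1/3414) = 4985896795/1707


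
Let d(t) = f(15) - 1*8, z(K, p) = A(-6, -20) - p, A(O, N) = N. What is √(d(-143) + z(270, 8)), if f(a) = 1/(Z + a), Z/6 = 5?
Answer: I*√8095/15 ≈ 5.9981*I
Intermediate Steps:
Z = 30 (Z = 6*5 = 30)
f(a) = 1/(30 + a)
z(K, p) = -20 - p
d(t) = -359/45 (d(t) = 1/(30 + 15) - 1*8 = 1/45 - 8 = -359/45)
√(d(-143) + z(270, 8)) = √(-359/45 + (-20 - 1*8)) = √(-359/45 + (-20 - 8)) = √(-359/45 - 28) = √(-1619/45) = I*√8095/15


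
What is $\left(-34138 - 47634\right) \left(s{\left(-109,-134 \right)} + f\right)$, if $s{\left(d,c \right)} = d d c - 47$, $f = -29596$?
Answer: $132609407084$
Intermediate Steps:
$s{\left(d,c \right)} = -47 + c d^{2}$ ($s{\left(d,c \right)} = d^{2} c - 47 = c d^{2} - 47 = -47 + c d^{2}$)
$\left(-34138 - 47634\right) \left(s{\left(-109,-134 \right)} + f\right) = \left(-34138 - 47634\right) \left(\left(-47 - 134 \left(-109\right)^{2}\right) - 29596\right) = - 81772 \left(\left(-47 - 1592054\right) - 29596\right) = - 81772 \left(-1592101 - 29596\right) = \left(-81772\right) \left(-1621697\right) = 132609407084$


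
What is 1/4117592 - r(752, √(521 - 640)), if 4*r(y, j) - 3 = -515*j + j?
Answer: -3088193/4117592 + 257*I*√119/2 ≈ -0.75 + 1401.8*I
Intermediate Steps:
r(y, j) = ¾ - 257*j/2 (r(y, j) = ¾ + (-515*j + j)/4 = ¾ + (-514*j)/4 = ¾ - 257*j/2)
1/4117592 - r(752, √(521 - 640)) = 1/4117592 - (¾ - 257*√(521 - 640)/2) = 1/4117592 - (¾ - 257*I*√119/2) = 1/4117592 + (-¾ + 257*I*√119/2) = -3088193/4117592 + 257*I*√119/2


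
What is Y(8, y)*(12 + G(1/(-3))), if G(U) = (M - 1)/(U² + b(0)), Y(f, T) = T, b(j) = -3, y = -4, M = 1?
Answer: -48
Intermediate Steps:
G(U) = 0 (G(U) = (1 - 1)/(U² - 3) = 0/(-3 + U²) = 0)
Y(8, y)*(12 + G(1/(-3))) = -4*(12 + 0) = -4*12 = -48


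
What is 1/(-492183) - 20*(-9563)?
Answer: 94134920579/492183 ≈ 1.9126e+5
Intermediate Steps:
1/(-492183) - 20*(-9563) = -1/492183 + 191260 = 94134920579/492183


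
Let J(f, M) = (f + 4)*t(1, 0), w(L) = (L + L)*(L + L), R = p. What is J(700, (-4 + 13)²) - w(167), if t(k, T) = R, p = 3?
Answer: -109444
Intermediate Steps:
R = 3
t(k, T) = 3
w(L) = 4*L² (w(L) = (2*L)*(2*L) = 4*L²)
J(f, M) = 12 + 3*f (J(f, M) = (f + 4)*3 = (4 + f)*3 = 12 + 3*f)
J(700, (-4 + 13)²) - w(167) = (12 + 3*700) - 4*167² = (12 + 2100) - 4*27889 = 2112 - 1*111556 = 2112 - 111556 = -109444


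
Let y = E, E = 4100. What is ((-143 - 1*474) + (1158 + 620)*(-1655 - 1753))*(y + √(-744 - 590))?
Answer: -24846168100 - 6060041*I*√1334 ≈ -2.4846e+10 - 2.2134e+8*I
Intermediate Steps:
y = 4100
((-143 - 1*474) + (1158 + 620)*(-1655 - 1753))*(y + √(-744 - 590)) = ((-143 - 1*474) + (1158 + 620)*(-1655 - 1753))*(4100 + √(-744 - 590)) = ((-143 - 474) + 1778*(-3408))*(4100 + √(-1334)) = (-617 - 6059424)*(4100 + I*√1334) = -6060041*(4100 + I*√1334) = -24846168100 - 6060041*I*√1334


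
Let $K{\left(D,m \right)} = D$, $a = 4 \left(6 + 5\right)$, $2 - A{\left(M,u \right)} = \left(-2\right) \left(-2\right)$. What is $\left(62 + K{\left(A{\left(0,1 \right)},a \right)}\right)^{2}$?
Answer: $3600$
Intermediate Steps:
$A{\left(M,u \right)} = -2$ ($A{\left(M,u \right)} = 2 - \left(-2\right) \left(-2\right) = 2 - 4 = -2$)
$a = 44$ ($a = 4 \cdot 11 = 44$)
$\left(62 + K{\left(A{\left(0,1 \right)},a \right)}\right)^{2} = \left(62 - 2\right)^{2} = 60^{2} = 3600$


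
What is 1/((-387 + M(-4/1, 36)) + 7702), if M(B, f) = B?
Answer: 1/7311 ≈ 0.00013678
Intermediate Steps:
1/((-387 + M(-4/1, 36)) + 7702) = 1/((-387 - 4/1) + 7702) = 1/((-387 - 4*1) + 7702) = 1/((-387 - 4) + 7702) = 1/(-391 + 7702) = 1/7311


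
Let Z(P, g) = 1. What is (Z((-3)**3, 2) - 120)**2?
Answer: 14161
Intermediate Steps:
(Z((-3)**3, 2) - 120)**2 = (1 - 120)**2 = (-119)**2 = 14161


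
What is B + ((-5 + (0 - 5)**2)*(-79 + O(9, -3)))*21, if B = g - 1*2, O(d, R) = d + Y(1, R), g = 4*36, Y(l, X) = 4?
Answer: -27578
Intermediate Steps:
g = 144
O(d, R) = 4 + d (O(d, R) = d + 4 = 4 + d)
B = 142 (B = 144 - 1*2 = 144 - 2 = 142)
B + ((-5 + (0 - 5)**2)*(-79 + O(9, -3)))*21 = 142 + ((-5 + (0 - 5)**2)*(-79 + (4 + 9)))*21 = 142 + ((-5 + (-5)**2)*(-79 + 13))*21 = 142 + ((-5 + 25)*(-66))*21 = 142 + (20*(-66))*21 = 142 - 1320*21 = 142 - 27720 = -27578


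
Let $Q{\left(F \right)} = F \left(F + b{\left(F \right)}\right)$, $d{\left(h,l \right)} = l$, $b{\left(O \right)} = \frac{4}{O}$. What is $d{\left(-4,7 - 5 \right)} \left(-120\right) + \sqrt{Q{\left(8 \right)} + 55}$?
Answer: $-240 + \sqrt{123} \approx -228.91$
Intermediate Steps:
$Q{\left(F \right)} = F \left(F + \frac{4}{F}\right)$
$d{\left(-4,7 - 5 \right)} \left(-120\right) + \sqrt{Q{\left(8 \right)} + 55} = \left(7 - 5\right) \left(-120\right) + \sqrt{\left(4 + 8^{2}\right) + 55} = 2 \left(-120\right) + \sqrt{\left(4 + 64\right) + 55} = -240 + \sqrt{68 + 55} = -240 + \sqrt{123}$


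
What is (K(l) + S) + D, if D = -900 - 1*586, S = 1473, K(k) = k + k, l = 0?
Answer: -13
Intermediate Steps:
K(k) = 2*k
D = -1486 (D = -900 - 586 = -1486)
(K(l) + S) + D = (2*0 + 1473) - 1486 = (0 + 1473) - 1486 = 1473 - 1486 = -13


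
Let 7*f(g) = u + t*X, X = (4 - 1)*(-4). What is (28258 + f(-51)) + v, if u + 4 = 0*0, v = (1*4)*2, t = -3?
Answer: 197894/7 ≈ 28271.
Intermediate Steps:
v = 8 (v = 4*2 = 8)
X = -12 (X = 3*(-4) = -12)
u = -4 (u = -4 + 0*0 = -4 + 0 = -4)
f(g) = 32/7 (f(g) = (-4 - 3*(-12))/7 = (-4 + 36)/7 = (⅐)*32 = 32/7)
(28258 + f(-51)) + v = (28258 + 32/7) + 8 = 197838/7 + 8 = 197894/7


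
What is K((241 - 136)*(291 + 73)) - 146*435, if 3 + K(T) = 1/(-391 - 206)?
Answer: -37917262/597 ≈ -63513.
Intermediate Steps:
K(T) = -1792/597 (K(T) = -3 + 1/(-391 - 206) = -3 + 1/(-597) = -3 - 1/597 = -1792/597)
K((241 - 136)*(291 + 73)) - 146*435 = -1792/597 - 146*435 = -1792/597 - 1*63510 = -1792/597 - 63510 = -37917262/597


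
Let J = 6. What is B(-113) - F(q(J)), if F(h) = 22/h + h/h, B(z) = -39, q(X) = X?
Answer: -131/3 ≈ -43.667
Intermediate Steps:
F(h) = 1 + 22/h (F(h) = 22/h + 1 = 1 + 22/h)
B(-113) - F(q(J)) = -39 - (22 + 6)/6 = -39 - 28/6 = -39 - 1*14/3 = -39 - 14/3 = -131/3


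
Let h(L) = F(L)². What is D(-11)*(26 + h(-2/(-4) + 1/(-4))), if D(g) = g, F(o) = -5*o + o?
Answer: -297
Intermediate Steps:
F(o) = -4*o
h(L) = 16*L² (h(L) = (-4*L)² = 16*L²)
D(-11)*(26 + h(-2/(-4) + 1/(-4))) = -11*(26 + 16*(-2/(-4) + 1/(-4))²) = -11*(26 + 16*(-2*(-¼) + 1*(-¼))²) = -11*(26 + 16*(½ - ¼)²) = -11*(26 + 16*(¼)²) = -11*(26 + 16*(1/16)) = -11*(26 + 1) = -11*27 = -297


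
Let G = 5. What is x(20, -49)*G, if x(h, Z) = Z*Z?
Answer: 12005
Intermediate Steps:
x(h, Z) = Z²
x(20, -49)*G = (-49)²*5 = 2401*5 = 12005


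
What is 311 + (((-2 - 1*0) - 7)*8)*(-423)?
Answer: 30767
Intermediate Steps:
311 + (((-2 - 1*0) - 7)*8)*(-423) = 311 + (((-2 + 0) - 7)*8)*(-423) = 311 + ((-2 - 7)*8)*(-423) = 311 - 9*8*(-423) = 311 - 72*(-423) = 311 + 30456 = 30767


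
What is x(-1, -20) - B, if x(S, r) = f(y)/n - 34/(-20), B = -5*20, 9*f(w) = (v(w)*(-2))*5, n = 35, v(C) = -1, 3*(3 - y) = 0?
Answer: 64091/630 ≈ 101.73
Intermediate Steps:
y = 3 (y = 3 - ⅓*0 = 3 + 0 = 3)
f(w) = 10/9 (f(w) = (-1*(-2)*5)/9 = (2*5)/9 = (⅑)*10 = 10/9)
B = -100
x(S, r) = 1091/630 (x(S, r) = (10/9)/35 - 34/(-20) = (10/9)*(1/35) - 34*(-1/20) = 2/63 + 17/10 = 1091/630)
x(-1, -20) - B = 1091/630 - 1*(-100) = 1091/630 + 100 = 64091/630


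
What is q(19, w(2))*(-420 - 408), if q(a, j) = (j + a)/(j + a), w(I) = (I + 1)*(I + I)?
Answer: -828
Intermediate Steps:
w(I) = 2*I*(1 + I) (w(I) = (1 + I)*(2*I) = 2*I*(1 + I))
q(a, j) = 1 (q(a, j) = (a + j)/(a + j) = 1)
q(19, w(2))*(-420 - 408) = 1*(-420 - 408) = 1*(-828) = -828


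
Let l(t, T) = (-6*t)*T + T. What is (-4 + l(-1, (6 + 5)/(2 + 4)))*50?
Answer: 1325/3 ≈ 441.67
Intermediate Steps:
l(t, T) = T - 6*T*t (l(t, T) = -6*T*t + T = T - 6*T*t)
(-4 + l(-1, (6 + 5)/(2 + 4)))*50 = (-4 + ((6 + 5)/(2 + 4))*(1 - 6*(-1)))*50 = (-4 + (11/6)*(1 + 6))*50 = (-4 + (11*(⅙))*7)*50 = (-4 + (11/6)*7)*50 = (-4 + 77/6)*50 = (53/6)*50 = 1325/3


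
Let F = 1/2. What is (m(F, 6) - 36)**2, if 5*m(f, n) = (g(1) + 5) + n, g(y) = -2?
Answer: 29241/25 ≈ 1169.6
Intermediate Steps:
F = 1/2 (F = 1*(1/2) = 1/2 ≈ 0.50000)
m(f, n) = 3/5 + n/5 (m(f, n) = ((-2 + 5) + n)/5 = (3 + n)/5 = 3/5 + n/5)
(m(F, 6) - 36)**2 = ((3/5 + (1/5)*6) - 36)**2 = ((3/5 + 6/5) - 36)**2 = (9/5 - 36)**2 = (-171/5)**2 = 29241/25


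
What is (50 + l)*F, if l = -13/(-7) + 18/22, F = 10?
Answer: 40560/77 ≈ 526.75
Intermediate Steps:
l = 206/77 (l = -13*(-1/7) + 18*(1/22) = 13/7 + 9/11 = 206/77 ≈ 2.6753)
(50 + l)*F = (50 + 206/77)*10 = (4056/77)*10 = 40560/77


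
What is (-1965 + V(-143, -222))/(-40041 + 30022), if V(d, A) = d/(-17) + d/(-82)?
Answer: 2725053/13966486 ≈ 0.19511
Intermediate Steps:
V(d, A) = -99*d/1394 (V(d, A) = d*(-1/17) + d*(-1/82) = -d/17 - d/82 = -99*d/1394)
(-1965 + V(-143, -222))/(-40041 + 30022) = (-1965 - 99/1394*(-143))/(-40041 + 30022) = (-1965 + 14157/1394)/(-10019) = -2725053/1394*(-1/10019) = 2725053/13966486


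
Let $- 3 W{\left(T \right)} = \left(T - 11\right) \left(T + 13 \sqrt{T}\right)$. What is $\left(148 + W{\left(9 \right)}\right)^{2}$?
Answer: $32400$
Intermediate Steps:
$W{\left(T \right)} = - \frac{\left(-11 + T\right) \left(T + 13 \sqrt{T}\right)}{3}$ ($W{\left(T \right)} = - \frac{\left(T - 11\right) \left(T + 13 \sqrt{T}\right)}{3} = - \frac{\left(-11 + T\right) \left(T + 13 \sqrt{T}\right)}{3}$)
$\left(148 + W{\left(9 \right)}\right)^{2} = \left(148 + \left(- \frac{13 \cdot 9^{\frac{3}{2}}}{3} - \frac{9^{2}}{3} + \frac{11}{3} \cdot 9 + \frac{143 \sqrt{9}}{3}\right)\right)^{2} = \left(148 + \left(\left(- \frac{13}{3}\right) 27 - 27 + 33 + \frac{143}{3} \cdot 3\right)\right)^{2} = \left(148 + \left(-117 - 27 + 33 + 143\right)\right)^{2} = \left(148 + 32\right)^{2} = 180^{2} = 32400$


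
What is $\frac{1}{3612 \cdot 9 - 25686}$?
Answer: $\frac{1}{6822} \approx 0.00014658$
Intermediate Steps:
$\frac{1}{3612 \cdot 9 - 25686} = \frac{1}{32508 - 25686} = \frac{1}{6822}$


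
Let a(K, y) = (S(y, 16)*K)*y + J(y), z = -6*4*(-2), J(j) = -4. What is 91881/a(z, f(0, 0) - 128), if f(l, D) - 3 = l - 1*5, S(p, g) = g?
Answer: -91881/99844 ≈ -0.92025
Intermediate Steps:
f(l, D) = -2 + l (f(l, D) = 3 + (l - 1*5) = 3 + (l - 5) = 3 + (-5 + l) = -2 + l)
z = 48 (z = -24*(-2) = 48)
a(K, y) = -4 + 16*K*y (a(K, y) = (16*K)*y - 4 = 16*K*y - 4 = -4 + 16*K*y)
91881/a(z, f(0, 0) - 128) = 91881/(-4 + 16*48*((-2 + 0) - 128)) = 91881/(-4 + 16*48*(-2 - 128)) = 91881/(-4 + 16*48*(-130)) = 91881/(-4 - 99840) = 91881/(-99844) = 91881*(-1/99844) = -91881/99844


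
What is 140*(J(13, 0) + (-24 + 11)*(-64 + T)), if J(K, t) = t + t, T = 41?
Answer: 41860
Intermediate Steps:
J(K, t) = 2*t
140*(J(13, 0) + (-24 + 11)*(-64 + T)) = 140*(2*0 + (-24 + 11)*(-64 + 41)) = 140*(0 - 13*(-23)) = 140*(0 + 299) = 140*299 = 41860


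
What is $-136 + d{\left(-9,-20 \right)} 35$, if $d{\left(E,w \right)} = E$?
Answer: $-451$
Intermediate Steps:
$-136 + d{\left(-9,-20 \right)} 35 = -136 - 315 = -451$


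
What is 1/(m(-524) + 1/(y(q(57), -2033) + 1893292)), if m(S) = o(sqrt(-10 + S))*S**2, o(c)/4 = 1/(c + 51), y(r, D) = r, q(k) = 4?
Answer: 200784311678249273424/4323964954073843919901759 + 3936947287692427264*I*sqrt(534)/4323964954073843919901759 ≈ 4.6435e-5 + 2.104e-5*I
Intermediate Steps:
o(c) = 4/(51 + c) (o(c) = 4/(c + 51) = 4/(51 + c))
m(S) = 4*S**2/(51 + sqrt(-10 + S)) (m(S) = (4/(51 + sqrt(-10 + S)))*S**2 = 4*S**2/(51 + sqrt(-10 + S)))
1/(m(-524) + 1/(y(q(57), -2033) + 1893292)) = 1/(4*(-524)**2/(51 + sqrt(-10 - 524)) + 1/(4 + 1893292)) = 1/(4*274576/(51 + sqrt(-534)) + 1/1893296) = 1/(4*274576/(51 + I*sqrt(534)) + 1/1893296) = 1/(1098304/(51 + I*sqrt(534)) + 1/1893296) = 1/(1/1893296 + 1098304/(51 + I*sqrt(534)))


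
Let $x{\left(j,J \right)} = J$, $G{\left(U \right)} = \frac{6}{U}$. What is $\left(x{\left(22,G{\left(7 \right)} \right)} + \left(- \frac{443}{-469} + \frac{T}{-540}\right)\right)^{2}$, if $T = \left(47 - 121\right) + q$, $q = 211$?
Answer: $\frac{153700850209}{64140627600} \approx 2.3963$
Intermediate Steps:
$T = 137$ ($T = \left(47 - 121\right) + 211 = -74 + 211 = 137$)
$\left(x{\left(22,G{\left(7 \right)} \right)} + \left(- \frac{443}{-469} + \frac{T}{-540}\right)\right)^{2} = \left(\frac{6}{7} + \left(- \frac{443}{-469} + \frac{137}{-540}\right)\right)^{2} = \left(6 \cdot \frac{1}{7} + \left(\left(-443\right) \left(- \frac{1}{469}\right) + 137 \left(- \frac{1}{540}\right)\right)\right)^{2} = \left(\frac{6}{7} + \left(\frac{443}{469} - \frac{137}{540}\right)\right)^{2} = \left(\frac{6}{7} + \frac{174967}{253260}\right)^{2} = \left(\frac{392047}{253260}\right)^{2} = \frac{153700850209}{64140627600}$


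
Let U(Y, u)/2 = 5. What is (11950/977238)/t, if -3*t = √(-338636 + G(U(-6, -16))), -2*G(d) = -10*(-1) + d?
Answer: 5975*I*√338646/55156289958 ≈ 6.304e-5*I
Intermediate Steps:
U(Y, u) = 10 (U(Y, u) = 2*5 = 10)
G(d) = -5 - d/2 (G(d) = -(-10*(-1) + d)/2 = -(10 + d)/2 = -5 - d/2)
t = -I*√338646/3 (t = -√(-338636 + (-5 - ½*10))/3 = -√(-338636 + (-5 - 5))/3 = -√(-338636 - 10)/3 = -I*√338646/3 ≈ -193.98*I)
(11950/977238)/t = (11950/977238)/((-I*√338646/3)) = (11950*(1/977238))*(I*√338646/112882) = 5975*(I*√338646/112882)/488619 = 5975*I*√338646/55156289958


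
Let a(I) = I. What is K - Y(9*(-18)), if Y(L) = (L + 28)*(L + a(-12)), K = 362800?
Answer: 339484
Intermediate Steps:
Y(L) = (-12 + L)*(28 + L) (Y(L) = (L + 28)*(L - 12) = (28 + L)*(-12 + L) = (-12 + L)*(28 + L))
K - Y(9*(-18)) = 362800 - (-336 + (9*(-18))² + 16*(9*(-18))) = 362800 - (-336 + (-162)² + 16*(-162)) = 362800 - (-336 + 26244 - 2592) = 362800 - 1*23316 = 362800 - 23316 = 339484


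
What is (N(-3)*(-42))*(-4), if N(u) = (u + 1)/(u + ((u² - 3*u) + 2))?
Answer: -336/17 ≈ -19.765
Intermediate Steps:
N(u) = (1 + u)/(2 + u² - 2*u) (N(u) = (1 + u)/(u + (2 + u² - 3*u)) = (1 + u)/(2 + u² - 2*u))
(N(-3)*(-42))*(-4) = (((1 - 3)/(2 + (-3)² - 2*(-3)))*(-42))*(-4) = ((-2/(2 + 9 + 6))*(-42))*(-4) = ((-2/17)*(-42))*(-4) = (((1/17)*(-2))*(-42))*(-4) = -2/17*(-42)*(-4) = (84/17)*(-4) = -336/17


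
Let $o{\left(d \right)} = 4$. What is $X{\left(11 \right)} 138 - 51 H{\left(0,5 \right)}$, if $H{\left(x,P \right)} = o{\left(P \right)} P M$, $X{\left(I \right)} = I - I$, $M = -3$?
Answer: $3060$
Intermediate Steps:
$X{\left(I \right)} = 0$
$H{\left(x,P \right)} = - 12 P$ ($H{\left(x,P \right)} = 4 P \left(-3\right) = - 12 P$)
$X{\left(11 \right)} 138 - 51 H{\left(0,5 \right)} = 0 \cdot 138 - 51 \left(\left(-12\right) 5\right) = 0 - -3060 = 0 + 3060 = 3060$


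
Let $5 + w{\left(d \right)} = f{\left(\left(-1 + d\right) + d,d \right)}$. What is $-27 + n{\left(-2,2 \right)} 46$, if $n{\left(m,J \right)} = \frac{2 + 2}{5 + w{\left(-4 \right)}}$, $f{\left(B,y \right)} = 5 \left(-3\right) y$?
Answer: $- \frac{359}{15} \approx -23.933$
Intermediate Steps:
$f{\left(B,y \right)} = - 15 y$
$w{\left(d \right)} = -5 - 15 d$
$n{\left(m,J \right)} = \frac{1}{15}$ ($n{\left(m,J \right)} = \frac{2 + 2}{5 - -55} = \frac{4}{5 + \left(-5 + 60\right)} = \frac{4}{5 + 55} = \frac{4}{60} = 4 \cdot \frac{1}{60} = \frac{1}{15}$)
$-27 + n{\left(-2,2 \right)} 46 = -27 + \frac{1}{15} \cdot 46 = -27 + \frac{46}{15} = - \frac{359}{15}$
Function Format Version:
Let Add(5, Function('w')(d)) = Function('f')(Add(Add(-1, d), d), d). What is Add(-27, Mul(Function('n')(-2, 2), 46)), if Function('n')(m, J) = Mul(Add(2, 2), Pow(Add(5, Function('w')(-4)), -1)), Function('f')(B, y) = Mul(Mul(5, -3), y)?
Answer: Rational(-359, 15) ≈ -23.933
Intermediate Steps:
Function('f')(B, y) = Mul(-15, y)
Function('w')(d) = Add(-5, Mul(-15, d))
Function('n')(m, J) = Rational(1, 15) (Function('n')(m, J) = Mul(Add(2, 2), Pow(Add(5, Add(-5, Mul(-15, -4))), -1)) = Mul(4, Pow(Add(5, Add(-5, 60)), -1)) = Mul(4, Pow(Add(5, 55), -1)) = Mul(4, Pow(60, -1)) = Mul(4, Rational(1, 60)) = Rational(1, 15))
Add(-27, Mul(Function('n')(-2, 2), 46)) = Add(-27, Mul(Rational(1, 15), 46)) = Add(-27, Rational(46, 15)) = Rational(-359, 15)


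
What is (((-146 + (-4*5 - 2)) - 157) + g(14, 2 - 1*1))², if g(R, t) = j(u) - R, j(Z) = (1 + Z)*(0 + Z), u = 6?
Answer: 88209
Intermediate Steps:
j(Z) = Z*(1 + Z) (j(Z) = (1 + Z)*Z = Z*(1 + Z))
g(R, t) = 42 - R (g(R, t) = 6*(1 + 6) - R = 6*7 - R = 42 - R)
(((-146 + (-4*5 - 2)) - 157) + g(14, 2 - 1*1))² = (((-146 + (-4*5 - 2)) - 157) + (42 - 1*14))² = (((-146 + (-20 - 2)) - 157) + (42 - 14))² = (((-146 - 22) - 157) + 28)² = ((-168 - 157) + 28)² = (-325 + 28)² = (-297)² = 88209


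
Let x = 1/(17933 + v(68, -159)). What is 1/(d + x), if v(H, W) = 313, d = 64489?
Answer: 18246/1176666295 ≈ 1.5507e-5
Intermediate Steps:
x = 1/18246 (x = 1/(17933 + 313) = 1/18246 ≈ 5.4807e-5)
1/(d + x) = 1/(64489 + 1/18246) = 1/(1176666295/18246) = 18246/1176666295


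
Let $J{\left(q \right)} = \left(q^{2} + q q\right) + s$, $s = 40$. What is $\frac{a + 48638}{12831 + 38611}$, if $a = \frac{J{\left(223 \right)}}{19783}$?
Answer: $\frac{481152526}{508838543} \approx 0.94559$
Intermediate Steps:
$J{\left(q \right)} = 40 + 2 q^{2}$ ($J{\left(q \right)} = \left(q^{2} + q q\right) + 40 = \left(q^{2} + q^{2}\right) + 40 = 2 q^{2} + 40 = 40 + 2 q^{2}$)
$a = \frac{99498}{19783}$ ($a = \frac{40 + 2 \cdot 223^{2}}{19783} = \left(40 + 2 \cdot 49729\right) \frac{1}{19783} = \left(40 + 99458\right) \frac{1}{19783} = 99498 \cdot \frac{1}{19783} = \frac{99498}{19783} \approx 5.0295$)
$\frac{a + 48638}{12831 + 38611} = \frac{\frac{99498}{19783} + 48638}{12831 + 38611} = \frac{962305052}{19783 \cdot 51442} = \frac{962305052}{19783} \cdot \frac{1}{51442} = \frac{481152526}{508838543}$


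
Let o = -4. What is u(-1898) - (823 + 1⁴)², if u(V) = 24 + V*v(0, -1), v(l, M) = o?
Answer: -671360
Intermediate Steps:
v(l, M) = -4
u(V) = 24 - 4*V (u(V) = 24 + V*(-4) = 24 - 4*V)
u(-1898) - (823 + 1⁴)² = (24 - 4*(-1898)) - (823 + 1⁴)² = (24 + 7592) - (823 + 1)² = 7616 - 1*824² = 7616 - 1*678976 = 7616 - 678976 = -671360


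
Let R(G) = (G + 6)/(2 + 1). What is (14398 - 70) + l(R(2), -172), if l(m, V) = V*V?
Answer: 43912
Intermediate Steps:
R(G) = 2 + G/3 (R(G) = (6 + G)/3 = (6 + G)*(⅓) = 2 + G/3)
l(m, V) = V²
(14398 - 70) + l(R(2), -172) = (14398 - 70) + (-172)² = 14328 + 29584 = 43912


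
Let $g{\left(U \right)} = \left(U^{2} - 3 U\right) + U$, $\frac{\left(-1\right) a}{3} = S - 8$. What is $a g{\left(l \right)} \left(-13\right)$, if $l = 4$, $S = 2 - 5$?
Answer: $-3432$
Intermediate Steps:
$S = -3$ ($S = 2 - 5 = -3$)
$a = 33$ ($a = - 3 \left(-3 - 8\right) = \left(-3\right) \left(-11\right) = 33$)
$g{\left(U \right)} = U^{2} - 2 U$
$a g{\left(l \right)} \left(-13\right) = 33 \cdot 4 \left(-2 + 4\right) \left(-13\right) = 33 \cdot 4 \cdot 2 \left(-13\right) = 33 \cdot 8 \left(-13\right) = 264 \left(-13\right) = -3432$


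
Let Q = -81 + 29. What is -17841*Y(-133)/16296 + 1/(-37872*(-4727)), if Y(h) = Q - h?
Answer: -10779455233247/121555220976 ≈ -88.679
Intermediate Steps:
Q = -52
Y(h) = -52 - h
-17841*Y(-133)/16296 + 1/(-37872*(-4727)) = -17841/(16296/(-52 - 1*(-133))) + 1/(-37872*(-4727)) = -17841/(16296/(-52 + 133)) - 1/37872*(-1/4727) = -17841/(16296/81) + 1/179020944 = -17841/(16296*(1/81)) + 1/179020944 = -17841/5432/27 + 1/179020944 = -17841*27/5432 + 1/179020944 = -481707/5432 + 1/179020944 = -10779455233247/121555220976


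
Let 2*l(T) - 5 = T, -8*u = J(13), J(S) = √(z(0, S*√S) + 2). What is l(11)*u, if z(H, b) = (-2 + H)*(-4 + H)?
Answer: -√10 ≈ -3.1623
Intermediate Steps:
z(H, b) = (-4 + H)*(-2 + H)
J(S) = √10 (J(S) = √((8 + 0² - 6*0) + 2) = √((8 + 0 + 0) + 2) = √(8 + 2) = √10)
u = -√10/8 ≈ -0.39528
l(T) = 5/2 + T/2
l(11)*u = (5/2 + (½)*11)*(-√10/8) = (5/2 + 11/2)*(-√10/8) = 8*(-√10/8) = -√10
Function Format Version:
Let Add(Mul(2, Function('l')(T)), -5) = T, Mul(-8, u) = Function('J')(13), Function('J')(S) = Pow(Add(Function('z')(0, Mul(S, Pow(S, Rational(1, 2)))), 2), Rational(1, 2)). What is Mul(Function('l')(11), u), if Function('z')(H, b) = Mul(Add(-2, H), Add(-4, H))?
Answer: Mul(-1, Pow(10, Rational(1, 2))) ≈ -3.1623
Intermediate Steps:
Function('z')(H, b) = Mul(Add(-4, H), Add(-2, H))
Function('J')(S) = Pow(10, Rational(1, 2)) (Function('J')(S) = Pow(Add(Add(8, Pow(0, 2), Mul(-6, 0)), 2), Rational(1, 2)) = Pow(Add(Add(8, 0, 0), 2), Rational(1, 2)) = Pow(Add(8, 2), Rational(1, 2)) = Pow(10, Rational(1, 2)))
u = Mul(Rational(-1, 8), Pow(10, Rational(1, 2))) ≈ -0.39528
Function('l')(T) = Add(Rational(5, 2), Mul(Rational(1, 2), T))
Mul(Function('l')(11), u) = Mul(Add(Rational(5, 2), Mul(Rational(1, 2), 11)), Mul(Rational(-1, 8), Pow(10, Rational(1, 2)))) = Mul(Add(Rational(5, 2), Rational(11, 2)), Mul(Rational(-1, 8), Pow(10, Rational(1, 2)))) = Mul(8, Mul(Rational(-1, 8), Pow(10, Rational(1, 2)))) = Mul(-1, Pow(10, Rational(1, 2)))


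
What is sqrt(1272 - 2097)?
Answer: 5*I*sqrt(33) ≈ 28.723*I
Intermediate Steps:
sqrt(1272 - 2097) = sqrt(-825) = 5*I*sqrt(33)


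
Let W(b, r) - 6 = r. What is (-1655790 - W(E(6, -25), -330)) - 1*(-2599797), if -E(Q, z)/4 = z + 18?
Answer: 944331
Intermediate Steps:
E(Q, z) = -72 - 4*z (E(Q, z) = -4*(z + 18) = -4*(18 + z) = -72 - 4*z)
W(b, r) = 6 + r
(-1655790 - W(E(6, -25), -330)) - 1*(-2599797) = (-1655790 - (6 - 330)) - 1*(-2599797) = (-1655790 - 1*(-324)) + 2599797 = (-1655790 + 324) + 2599797 = -1655466 + 2599797 = 944331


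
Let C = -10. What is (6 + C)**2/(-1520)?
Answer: -1/95 ≈ -0.010526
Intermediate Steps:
(6 + C)**2/(-1520) = (6 - 10)**2/(-1520) = (-4)**2*(-1/1520) = 16*(-1/1520) = -1/95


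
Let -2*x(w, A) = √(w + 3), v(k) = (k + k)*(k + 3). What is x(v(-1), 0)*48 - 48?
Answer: -48 - 24*I ≈ -48.0 - 24.0*I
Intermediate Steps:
v(k) = 2*k*(3 + k) (v(k) = (2*k)*(3 + k) = 2*k*(3 + k))
x(w, A) = -√(3 + w)/2 (x(w, A) = -√(w + 3)/2 = -√(3 + w)/2)
x(v(-1), 0)*48 - 48 = -√(3 + 2*(-1)*(3 - 1))/2*48 - 48 = -√(3 + 2*(-1)*2)/2*48 - 48 = -√(3 - 4)/2*48 - 48 = -I/2*48 - 48 = -24*I - 48 = -48 - 24*I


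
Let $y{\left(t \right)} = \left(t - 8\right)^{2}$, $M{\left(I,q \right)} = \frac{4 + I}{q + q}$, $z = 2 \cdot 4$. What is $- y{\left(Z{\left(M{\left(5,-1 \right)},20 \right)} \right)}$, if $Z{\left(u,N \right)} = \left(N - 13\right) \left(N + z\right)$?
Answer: $-35344$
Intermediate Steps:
$z = 8$
$M{\left(I,q \right)} = \frac{4 + I}{2 q}$
$Z{\left(u,N \right)} = \left(-13 + N\right) \left(8 + N\right)$ ($Z{\left(u,N \right)} = \left(N - 13\right) \left(N + 8\right) = \left(-13 + N\right) \left(8 + N\right)$)
$y{\left(t \right)} = \left(-8 + t\right)^{2}$
$- y{\left(Z{\left(M{\left(5,-1 \right)},20 \right)} \right)} = - \left(-8 - \left(204 - 400\right)\right)^{2} = - \left(-8 - -196\right)^{2} = - \left(-8 + 196\right)^{2} = - 188^{2} = \left(-1\right) 35344 = -35344$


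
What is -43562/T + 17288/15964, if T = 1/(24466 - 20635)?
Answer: -666042109480/3991 ≈ -1.6689e+8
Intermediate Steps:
T = 1/3831 ≈ 0.00026103
-43562/T + 17288/15964 = -43562/1/3831 + 17288/15964 = -43562*3831 + 17288*(1/15964) = -166886022 + 4322/3991 = -666042109480/3991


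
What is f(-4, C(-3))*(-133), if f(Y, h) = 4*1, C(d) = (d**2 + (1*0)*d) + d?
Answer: -532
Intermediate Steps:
C(d) = d + d**2 (C(d) = (d**2 + 0*d) + d = (d**2 + 0) + d = d**2 + d = d + d**2)
f(Y, h) = 4
f(-4, C(-3))*(-133) = 4*(-133) = -532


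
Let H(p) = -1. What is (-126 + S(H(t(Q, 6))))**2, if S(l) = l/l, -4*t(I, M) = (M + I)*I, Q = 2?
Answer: 15625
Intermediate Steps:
t(I, M) = -I*(I + M)/4 (t(I, M) = -(M + I)*I/4 = -(I + M)*I/4 = -I*(I + M)/4)
S(l) = 1
(-126 + S(H(t(Q, 6))))**2 = (-126 + 1)**2 = (-125)**2 = 15625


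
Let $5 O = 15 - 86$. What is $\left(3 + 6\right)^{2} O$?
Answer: $- \frac{5751}{5} \approx -1150.2$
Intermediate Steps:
$O = - \frac{71}{5}$ ($O = \frac{15 - 86}{5} = \frac{1}{5} \left(-71\right) = - \frac{71}{5} \approx -14.2$)
$\left(3 + 6\right)^{2} O = \left(3 + 6\right)^{2} \left(- \frac{71}{5}\right) = 9^{2} \left(- \frac{71}{5}\right) = 81 \left(- \frac{71}{5}\right) = - \frac{5751}{5}$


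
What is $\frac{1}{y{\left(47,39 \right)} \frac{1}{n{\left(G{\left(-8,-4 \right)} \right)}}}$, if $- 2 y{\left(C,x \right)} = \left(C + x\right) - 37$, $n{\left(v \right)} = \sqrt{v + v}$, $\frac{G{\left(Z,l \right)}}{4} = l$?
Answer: $- \frac{8 i \sqrt{2}}{49} \approx - 0.23089 i$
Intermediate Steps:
$G{\left(Z,l \right)} = 4 l$
$n{\left(v \right)} = \sqrt{2} \sqrt{v}$ ($n{\left(v \right)} = \sqrt{2 v} = \sqrt{2} \sqrt{v}$)
$y{\left(C,x \right)} = \frac{37}{2} - \frac{C}{2} - \frac{x}{2}$ ($y{\left(C,x \right)} = - \frac{\left(C + x\right) - 37}{2} = - \frac{-37 + C + x}{2} = \frac{37}{2} - \frac{C}{2} - \frac{x}{2}$)
$\frac{1}{y{\left(47,39 \right)} \frac{1}{n{\left(G{\left(-8,-4 \right)} \right)}}} = \frac{1}{\left(\frac{37}{2} - \frac{47}{2} - \frac{39}{2}\right) \frac{1}{\sqrt{2} \sqrt{4 \left(-4\right)}}} = \frac{1}{\left(\frac{37}{2} - \frac{47}{2} - \frac{39}{2}\right) \frac{1}{\sqrt{2} \sqrt{-16}}} = \frac{1}{\left(- \frac{49}{2}\right) \frac{1}{\sqrt{2} \cdot 4 i}} = \frac{1}{\left(- \frac{49}{2}\right) \frac{1}{4 i \sqrt{2}}} = \frac{1}{\left(- \frac{49}{2}\right) \left(- \frac{i \sqrt{2}}{8}\right)} = \frac{1}{\frac{49}{16} i \sqrt{2}} = - \frac{8 i \sqrt{2}}{49}$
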